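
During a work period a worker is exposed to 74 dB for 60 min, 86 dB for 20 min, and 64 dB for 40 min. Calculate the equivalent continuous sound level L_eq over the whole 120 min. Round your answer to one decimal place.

Weight each interval's intensity by its duration and average over T = 120 min:
Σ tᵢ·10^(Lᵢ/10) = 60·10^(74/10) + 20·10^(86/10) + 40·10^(64/10) = 9.570e+09.
L_eq = 10·log₁₀(9.570e+09/120) = 79.02 dB.

79.0 dB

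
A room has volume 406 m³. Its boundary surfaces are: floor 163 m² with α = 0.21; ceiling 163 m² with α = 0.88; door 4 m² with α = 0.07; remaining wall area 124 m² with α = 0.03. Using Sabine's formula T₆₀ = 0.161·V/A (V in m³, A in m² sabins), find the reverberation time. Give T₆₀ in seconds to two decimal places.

0.36 s

A = Σ Sᵢαᵢ = 163·0.21 + 163·0.88 + 4·0.07 + 124·0.03 = 181.67 m².
T₆₀ = 0.161 × 406 / 181.67 = 0.360 s.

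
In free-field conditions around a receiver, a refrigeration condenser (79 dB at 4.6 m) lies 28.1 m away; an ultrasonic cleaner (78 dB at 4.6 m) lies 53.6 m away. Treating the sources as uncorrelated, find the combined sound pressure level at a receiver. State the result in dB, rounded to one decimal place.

64.1 dB

Propagate each source to the receiver with L = L_ref − 20·log₁₀(r/r_ref), then add intensities.
refrigeration condenser: 79 − 20·log₁₀(28.1/4.6) = 79 − 15.72 = 63.28 dB.
ultrasonic cleaner: 78 − 20·log₁₀(53.6/4.6) = 78 − 21.33 = 56.67 dB.
Σ 10^(L/10) = 2.593e+06 → L_total = 10·log₁₀(2.593e+06) = 64.14 dB.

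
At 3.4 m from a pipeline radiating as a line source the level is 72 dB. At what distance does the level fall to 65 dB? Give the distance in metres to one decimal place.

17.0 m

For a line source L₁ − L₂ = 10·log₁₀(r₂/r₁), so r₂ = r₁·10^((L₁−L₂)/10).
r₂ = 3.4·10^((72−65)/10) = 3.4·10^(7.0/10) = 17.04 m.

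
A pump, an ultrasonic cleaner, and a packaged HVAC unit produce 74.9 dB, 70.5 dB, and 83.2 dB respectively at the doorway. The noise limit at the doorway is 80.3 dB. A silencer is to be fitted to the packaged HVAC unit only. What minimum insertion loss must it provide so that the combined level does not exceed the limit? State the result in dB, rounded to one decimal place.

5.1 dB

Everything except the packaged HVAC unit sums to 10^(74.9/10) + 10^(70.5/10) = 4.212e+07 in linear terms, 76.25 dB.
The limit corresponds to 10^(80.3/10) = 1.072e+08; subtracting the fixed part leaves 6.503e+07 for the packaged HVAC unit, i.e. 78.13 dB.
Required insertion loss = 83.2 − 78.13 = 5.07 dB.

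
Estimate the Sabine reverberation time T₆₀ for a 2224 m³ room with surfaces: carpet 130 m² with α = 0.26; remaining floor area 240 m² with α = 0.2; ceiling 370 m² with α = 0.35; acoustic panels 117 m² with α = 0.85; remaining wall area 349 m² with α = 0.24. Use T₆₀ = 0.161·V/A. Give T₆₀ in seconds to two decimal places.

0.91 s

Summing Sᵢαᵢ: 130·0.26 + 240·0.2 + 370·0.35 + 117·0.85 + 349·0.24 = 394.51 m².
T₆₀ = 0.161·V/A = 0.161·2224/394.51 = 0.908 s.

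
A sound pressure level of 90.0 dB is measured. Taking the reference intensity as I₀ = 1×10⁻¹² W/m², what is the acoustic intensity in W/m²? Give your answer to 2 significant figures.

I/I₀ = 10^(90.0/10) = 1e+09, so I = 1e+09 × 10⁻¹² W/m².

0.0010 W/m²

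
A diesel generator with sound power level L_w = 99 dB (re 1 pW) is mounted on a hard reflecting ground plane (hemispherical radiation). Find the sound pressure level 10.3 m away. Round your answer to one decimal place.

70.8 dB

L_p = L_w − 10·log₁₀(2π·r²) with r = 10.3 m.
2π·r² = 666.6 m², 10·log₁₀ of that is 28.239 dB.
L_p = 99 − 28.239 = 70.76 dB.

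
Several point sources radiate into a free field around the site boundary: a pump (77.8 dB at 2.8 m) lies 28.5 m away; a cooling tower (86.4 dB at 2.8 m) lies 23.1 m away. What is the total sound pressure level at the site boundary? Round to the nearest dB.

68 dB

Apply inverse-square spreading to bring every level to the receiver, then sum 10^(L/10).
pump: 77.8 − 20·log₁₀(28.5/2.8) = 77.8 − 20.15 = 57.65 dB.
cooling tower: 86.4 − 20·log₁₀(23.1/2.8) = 86.4 − 18.33 = 68.07 dB.
Σ 10^(L/10) = 6.995e+06 → L_total = 10·log₁₀(6.995e+06) = 68.45 dB.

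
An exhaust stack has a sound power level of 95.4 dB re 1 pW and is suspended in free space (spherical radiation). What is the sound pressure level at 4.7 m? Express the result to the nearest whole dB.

71 dB

Free-field spherical radiation: L_p = L_w − 10·log₁₀(4π·r²), r = 4.7 m.
4π·r² = 277.6 m², 10·log₁₀ of that is 24.434 dB.
L_p = 95.4 − 24.434 = 70.97 dB.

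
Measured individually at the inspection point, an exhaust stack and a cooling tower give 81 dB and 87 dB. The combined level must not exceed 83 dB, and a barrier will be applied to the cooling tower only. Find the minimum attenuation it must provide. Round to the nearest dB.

8 dB

Fixed contribution from the other source: Σ 10^(L/10) = 10^(81/10) = 1.259e+08 (81.00 dB).
To meet 83 dB overall, the treated cooling tower may contribute at most 10^(83/10) − 1.259e+08 = 7.363e+07, i.e. 78.67 dB.
Required insertion loss = 87 − 78.67 = 8.33 dB.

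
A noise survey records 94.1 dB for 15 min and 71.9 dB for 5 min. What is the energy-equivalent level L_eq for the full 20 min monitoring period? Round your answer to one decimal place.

92.9 dB

The energy average is taken in the linear domain: L_eq = 10·log₁₀[(Σ tᵢ·10^(Lᵢ/10))/T], T = 20 min.
Σ tᵢ·10^(Lᵢ/10) = 15·10^(94.1/10) + 5·10^(71.9/10) = 3.863e+10.
L_eq = 10·log₁₀(3.863e+10/20) = 92.86 dB.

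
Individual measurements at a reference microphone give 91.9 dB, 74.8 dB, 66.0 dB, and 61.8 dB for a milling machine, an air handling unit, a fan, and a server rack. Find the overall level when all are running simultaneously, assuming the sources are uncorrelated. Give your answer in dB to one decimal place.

Incoherent sources combine by intensity addition: L_total = 10·log₁₀(Σ 10^(L_i/10)).
Σ 10^(L/10) = 10^(91.9/10) + 10^(74.8/10) + 10^(66.0/10) + 10^(61.8/10) = 1.585e+09.
L_total = 10·log₁₀(1.585e+09) = 92.00 dB.

92.0 dB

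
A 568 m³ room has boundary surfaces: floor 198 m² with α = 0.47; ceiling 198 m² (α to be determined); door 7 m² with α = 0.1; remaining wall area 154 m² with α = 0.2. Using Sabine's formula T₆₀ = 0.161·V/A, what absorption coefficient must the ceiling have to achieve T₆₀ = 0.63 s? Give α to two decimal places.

0.10

A = 0.161·V/T₆₀ = 0.161·568/0.63 = 145.16 m² sabins.
Absorption from the other surfaces = 198·0.47 + 7·0.1 + 154·0.2 = 124.56 m², so the ceiling must supply 20.60 m² over 198 m².
α = 20.60/198 = 0.104.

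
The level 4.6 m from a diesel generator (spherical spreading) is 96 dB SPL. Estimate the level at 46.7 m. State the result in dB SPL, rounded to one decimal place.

Point-source attenuation: ΔL = 20·log₁₀(r₂/r₁) = 20·log₁₀(46.7/4.6) = 20.131 dB.
L₂ = 96 − 20·log₁₀(46.7/4.6) = 96 − 20.131 = 75.87 dB SPL.

75.9 dB SPL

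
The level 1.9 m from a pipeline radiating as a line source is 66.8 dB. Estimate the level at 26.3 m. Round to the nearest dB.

Cylindrical spreading from a line source gives a 10·log₁₀(r₂/r₁) drop.
L₂ = 66.8 − 10·log₁₀(26.3/1.9) = 66.8 − 11.412 = 55.39 dB.

55 dB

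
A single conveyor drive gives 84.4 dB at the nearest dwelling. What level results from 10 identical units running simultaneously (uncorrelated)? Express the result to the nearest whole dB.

94 dB

N identical incoherent sources raise the level by 10·log₁₀ N.
L_total = 84.4 + 10·log₁₀(10) = 84.4 + 10.000 = 94.40 dB.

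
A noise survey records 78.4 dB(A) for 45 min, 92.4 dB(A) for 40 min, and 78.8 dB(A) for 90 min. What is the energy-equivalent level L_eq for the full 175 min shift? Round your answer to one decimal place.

86.6 dB(A)

Weight each interval's intensity by its duration and average over T = 175 min:
Σ tᵢ·10^(Lᵢ/10) = 45·10^(78.4/10) + 40·10^(92.4/10) + 90·10^(78.8/10) = 7.945e+10.
L_eq = 10·log₁₀(7.945e+10/175) = 86.57 dB(A).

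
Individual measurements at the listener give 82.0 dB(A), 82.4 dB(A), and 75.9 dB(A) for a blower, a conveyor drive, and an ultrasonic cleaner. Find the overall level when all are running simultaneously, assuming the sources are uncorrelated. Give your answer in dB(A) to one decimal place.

For uncorrelated sources the intensities add, so convert each level to linear form, sum, and take 10·log₁₀ of the total.
Σ 10^(L/10) = 10^(82.0/10) + 10^(82.4/10) + 10^(75.9/10) = 3.712e+08.
L_total = 10·log₁₀(3.712e+08) = 85.70 dB(A).

85.7 dB(A)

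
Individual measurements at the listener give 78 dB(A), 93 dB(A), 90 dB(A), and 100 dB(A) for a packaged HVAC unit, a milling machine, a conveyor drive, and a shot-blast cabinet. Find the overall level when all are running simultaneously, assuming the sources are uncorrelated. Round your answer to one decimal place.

For uncorrelated sources the intensities add, so convert each level to linear form, sum, and take 10·log₁₀ of the total.
Σ 10^(L/10) = 10^(78/10) + 10^(93/10) + 10^(90/10) + 10^(100/10) = 1.306e+10.
L_total = 10·log₁₀(1.306e+10) = 101.16 dB(A).

101.2 dB(A)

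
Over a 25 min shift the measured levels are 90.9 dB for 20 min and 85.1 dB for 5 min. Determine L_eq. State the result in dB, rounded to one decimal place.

The energy average is taken in the linear domain: L_eq = 10·log₁₀[(Σ tᵢ·10^(Lᵢ/10))/T], T = 25 min.
Σ tᵢ·10^(Lᵢ/10) = 20·10^(90.9/10) + 5·10^(85.1/10) = 2.622e+10.
L_eq = 10·log₁₀(2.622e+10/25) = 90.21 dB.

90.2 dB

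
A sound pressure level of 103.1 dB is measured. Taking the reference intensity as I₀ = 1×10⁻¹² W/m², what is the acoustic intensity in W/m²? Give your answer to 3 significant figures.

0.0204 W/m²

I/I₀ = 10^(103.1/10) = 2.042e+10, so I = 2.042e+10 × 10⁻¹² W/m².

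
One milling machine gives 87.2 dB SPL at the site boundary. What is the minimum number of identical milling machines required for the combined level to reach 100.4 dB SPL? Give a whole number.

21

Need L₁ + 10·log₁₀ N ≥ 100.4, i.e. log₁₀ N ≥ 1.32.
N ≥ 10^(13.2/10) = 20.893, so N = 21.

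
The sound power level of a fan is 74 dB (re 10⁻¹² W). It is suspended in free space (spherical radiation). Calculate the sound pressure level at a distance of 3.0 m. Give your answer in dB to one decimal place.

L_p = L_w − 10·log₁₀(4π·r²) with r = 3.0 m.
4π·r² = 113.1 m², 10·log₁₀ of that is 20.535 dB.
L_p = 74 − 20.535 = 53.47 dB.

53.5 dB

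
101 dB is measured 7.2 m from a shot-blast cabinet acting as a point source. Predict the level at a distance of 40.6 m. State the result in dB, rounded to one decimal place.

Spherical spreading from a point source gives a 20·log₁₀(r₂/r₁) drop.
L₂ = 101 − 20·log₁₀(40.6/7.2) = 101 − 15.024 = 85.98 dB.

86.0 dB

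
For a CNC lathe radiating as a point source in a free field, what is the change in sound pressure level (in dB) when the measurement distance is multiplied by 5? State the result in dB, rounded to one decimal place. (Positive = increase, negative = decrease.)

-14.0 dB

Point-source spreading: ΔL = −20·log₁₀(r₂/r₁).
ΔL = −20·log₁₀(5) = -13.98 dB.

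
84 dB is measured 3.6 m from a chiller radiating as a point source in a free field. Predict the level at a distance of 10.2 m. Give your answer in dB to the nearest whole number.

75 dB

Spherical spreading from a point source gives a 20·log₁₀(r₂/r₁) drop.
L₂ = 84 − 20·log₁₀(10.2/3.6) = 84 − 9.046 = 74.95 dB.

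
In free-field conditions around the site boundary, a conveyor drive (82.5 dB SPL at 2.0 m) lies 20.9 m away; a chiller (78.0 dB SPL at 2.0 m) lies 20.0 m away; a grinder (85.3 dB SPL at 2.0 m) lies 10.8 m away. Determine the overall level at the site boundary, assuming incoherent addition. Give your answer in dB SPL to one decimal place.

71.4 dB SPL

Apply inverse-square spreading to bring every level to the receiver, then sum 10^(L/10).
conveyor drive: 82.5 − 20·log₁₀(20.9/2.0) = 82.5 − 20.38 = 62.12 dB SPL.
chiller: 78.0 − 20·log₁₀(20.0/2.0) = 78.0 − 20.00 = 58.00 dB SPL.
grinder: 85.3 − 20·log₁₀(10.8/2.0) = 85.3 − 14.65 = 70.65 dB SPL.
Σ 10^(L/10) = 1.388e+07 → L_total = 10·log₁₀(1.388e+07) = 71.42 dB SPL.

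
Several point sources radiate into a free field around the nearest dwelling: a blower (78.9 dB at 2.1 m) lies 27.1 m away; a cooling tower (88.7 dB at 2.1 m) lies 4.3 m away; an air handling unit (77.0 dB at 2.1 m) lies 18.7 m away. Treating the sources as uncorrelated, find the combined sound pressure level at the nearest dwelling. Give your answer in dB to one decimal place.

82.5 dB

Propagate each source to the receiver with L = L_ref − 20·log₁₀(r/r_ref), then add intensities.
blower: 78.9 − 20·log₁₀(27.1/2.1) = 78.9 − 22.21 = 56.69 dB.
cooling tower: 88.7 − 20·log₁₀(4.3/2.1) = 88.7 − 6.22 = 82.48 dB.
air handling unit: 77.0 − 20·log₁₀(18.7/2.1) = 77.0 − 18.99 = 58.01 dB.
Σ 10^(L/10) = 1.779e+08 → L_total = 10·log₁₀(1.779e+08) = 82.50 dB.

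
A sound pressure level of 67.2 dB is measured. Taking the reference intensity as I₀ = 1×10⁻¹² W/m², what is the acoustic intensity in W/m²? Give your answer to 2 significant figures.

I = I₀·10^(L/10) = 10⁻¹² × 10^(67.2/10) = 10^(-5.280).

5.2e-06 W/m²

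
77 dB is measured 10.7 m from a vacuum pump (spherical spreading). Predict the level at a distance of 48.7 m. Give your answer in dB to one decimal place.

Spherical spreading from a point source gives a 20·log₁₀(r₂/r₁) drop.
L₂ = 77 − 20·log₁₀(48.7/10.7) = 77 − 13.163 = 63.84 dB.

63.8 dB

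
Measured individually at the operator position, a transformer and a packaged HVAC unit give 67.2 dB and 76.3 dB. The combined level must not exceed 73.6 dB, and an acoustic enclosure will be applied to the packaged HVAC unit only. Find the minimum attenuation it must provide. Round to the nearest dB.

4 dB

Everything except the packaged HVAC unit sums to 10^(67.2/10) = 5.248e+06 in linear terms, 67.20 dB.
The limit corresponds to 10^(73.6/10) = 2.291e+07; subtracting the fixed part leaves 1.766e+07 for the packaged HVAC unit, i.e. 72.47 dB.
So the packaged HVAC unit must be reduced from 76.3 to 72.47 dB: IL = 3.83 dB.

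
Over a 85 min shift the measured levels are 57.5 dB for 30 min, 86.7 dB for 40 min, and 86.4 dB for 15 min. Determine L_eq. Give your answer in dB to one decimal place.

84.7 dB

The energy average is taken in the linear domain: L_eq = 10·log₁₀[(Σ tᵢ·10^(Lᵢ/10))/T], T = 85 min.
Σ tᵢ·10^(Lᵢ/10) = 30·10^(57.5/10) + 40·10^(86.7/10) + 15·10^(86.4/10) = 2.527e+10.
L_eq = 10·log₁₀(2.527e+10/85) = 84.73 dB.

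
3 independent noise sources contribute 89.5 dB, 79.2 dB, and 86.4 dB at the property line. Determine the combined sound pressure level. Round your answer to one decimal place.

91.5 dB

Incoherent sources combine by intensity addition: L_total = 10·log₁₀(Σ 10^(L_i/10)).
Σ 10^(L/10) = 10^(89.5/10) + 10^(79.2/10) + 10^(86.4/10) = 1.411e+09.
L_total = 10·log₁₀(1.411e+09) = 91.50 dB.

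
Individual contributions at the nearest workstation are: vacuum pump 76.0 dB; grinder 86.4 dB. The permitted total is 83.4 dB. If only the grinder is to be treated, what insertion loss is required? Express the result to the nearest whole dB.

4 dB

Fixed contribution from the other source: Σ 10^(L/10) = 10^(76.0/10) = 3.981e+07 (76.00 dB).
The limit corresponds to 10^(83.4/10) = 2.188e+08; subtracting the fixed part leaves 1.790e+08 for the grinder, i.e. 82.53 dB.
So the grinder must be reduced from 86.4 to 82.53 dB: IL = 3.87 dB.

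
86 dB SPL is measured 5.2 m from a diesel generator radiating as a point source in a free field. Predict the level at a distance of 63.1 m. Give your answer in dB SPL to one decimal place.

For a point source, L₂ = L₁ − 20·log₁₀(r₂/r₁).
L₂ = 86 − 20·log₁₀(63.1/5.2) = 86 − 21.681 = 64.32 dB SPL.

64.3 dB SPL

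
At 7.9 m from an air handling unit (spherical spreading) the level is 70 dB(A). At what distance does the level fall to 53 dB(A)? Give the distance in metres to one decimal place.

The 17.0 dB drop corresponds to a distance ratio of 10^(17.0/20) for a point source.
r₂ = 7.9·10^((70−53)/20) = 7.9·10^(17.0/20) = 55.93 m.

55.9 m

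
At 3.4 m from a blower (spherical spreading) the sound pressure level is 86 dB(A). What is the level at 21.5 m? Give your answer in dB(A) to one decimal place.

70.0 dB(A)

Spherical spreading from a point source gives a 20·log₁₀(r₂/r₁) drop.
L₂ = 86 − 20·log₁₀(21.5/3.4) = 86 − 16.019 = 69.98 dB(A).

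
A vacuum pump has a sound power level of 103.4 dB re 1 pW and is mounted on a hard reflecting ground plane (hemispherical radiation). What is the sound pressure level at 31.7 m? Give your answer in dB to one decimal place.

The power spreads over a hemisphere of area 2π·r², so L_p = L_w − 10·log₁₀(2π·r²).
2π·r² = 6314 m², 10·log₁₀ of that is 38.003 dB.
L_p = 103.4 − 38.003 = 65.40 dB.

65.4 dB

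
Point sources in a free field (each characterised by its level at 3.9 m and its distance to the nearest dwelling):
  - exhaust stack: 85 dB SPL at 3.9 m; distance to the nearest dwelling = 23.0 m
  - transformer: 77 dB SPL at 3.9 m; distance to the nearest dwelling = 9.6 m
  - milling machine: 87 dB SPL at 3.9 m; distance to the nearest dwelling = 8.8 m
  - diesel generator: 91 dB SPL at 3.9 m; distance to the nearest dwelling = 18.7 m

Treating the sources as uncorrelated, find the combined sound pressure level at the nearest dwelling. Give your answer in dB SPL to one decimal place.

82.3 dB SPL

First find each source's level at the receiver (point-source: −20·log₁₀(r/r_ref)), then combine on an intensity basis.
exhaust stack: 85 − 20·log₁₀(23.0/3.9) = 85 − 15.41 = 69.59 dB SPL.
transformer: 77 − 20·log₁₀(9.6/3.9) = 77 − 7.82 = 69.18 dB SPL.
milling machine: 87 − 20·log₁₀(8.8/3.9) = 87 − 7.07 = 79.93 dB SPL.
diesel generator: 91 − 20·log₁₀(18.7/3.9) = 91 − 13.62 = 77.38 dB SPL.
Σ 10^(L/10) = 1.706e+08 → L_total = 10·log₁₀(1.706e+08) = 82.32 dB SPL.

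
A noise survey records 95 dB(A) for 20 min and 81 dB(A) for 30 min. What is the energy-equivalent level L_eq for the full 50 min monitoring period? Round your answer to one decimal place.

91.3 dB(A)

Weight each interval's intensity by its duration and average over T = 50 min:
Σ tᵢ·10^(Lᵢ/10) = 20·10^(95/10) + 30·10^(81/10) = 6.702e+10.
L_eq = 10·log₁₀(6.702e+10/50) = 91.27 dB(A).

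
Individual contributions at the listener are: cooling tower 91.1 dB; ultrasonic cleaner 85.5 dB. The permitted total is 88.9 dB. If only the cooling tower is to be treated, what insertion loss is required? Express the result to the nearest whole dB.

5 dB

Fixed contribution from the other source: Σ 10^(L/10) = 10^(85.5/10) = 3.548e+08 (85.50 dB).
To meet 88.9 dB overall, the treated cooling tower may contribute at most 10^(88.9/10) − 3.548e+08 = 4.214e+08, i.e. 86.25 dB.
Required insertion loss = 91.1 − 86.25 = 4.85 dB.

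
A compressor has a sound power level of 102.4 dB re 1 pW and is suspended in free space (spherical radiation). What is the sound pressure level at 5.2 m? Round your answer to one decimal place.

77.1 dB

The power spreads over a sphere of area 4π·r², so L_p = L_w − 10·log₁₀(4π·r²).
4π·r² = 339.8 m², 10·log₁₀ of that is 25.312 dB.
L_p = 102.4 − 25.312 = 77.09 dB.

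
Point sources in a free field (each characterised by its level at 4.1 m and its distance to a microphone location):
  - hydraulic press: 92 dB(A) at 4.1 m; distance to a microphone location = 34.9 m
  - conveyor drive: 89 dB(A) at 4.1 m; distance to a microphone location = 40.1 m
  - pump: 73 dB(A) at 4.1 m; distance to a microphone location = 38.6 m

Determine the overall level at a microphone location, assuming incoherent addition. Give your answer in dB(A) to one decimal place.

Apply inverse-square spreading to bring every level to the receiver, then sum 10^(L/10).
hydraulic press: 92 − 20·log₁₀(34.9/4.1) = 92 − 18.60 = 73.40 dB(A).
conveyor drive: 89 − 20·log₁₀(40.1/4.1) = 89 − 19.81 = 69.19 dB(A).
pump: 73 − 20·log₁₀(38.6/4.1) = 73 − 19.48 = 53.52 dB(A).
Σ 10^(L/10) = 3.040e+07 → L_total = 10·log₁₀(3.040e+07) = 74.83 dB(A).

74.8 dB(A)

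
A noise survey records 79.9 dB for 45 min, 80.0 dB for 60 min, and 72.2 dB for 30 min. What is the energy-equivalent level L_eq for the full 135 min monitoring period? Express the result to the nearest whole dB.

Weight each interval's intensity by its duration and average over T = 135 min:
Σ tᵢ·10^(Lᵢ/10) = 45·10^(79.9/10) + 60·10^(80.0/10) + 30·10^(72.2/10) = 1.090e+10.
L_eq = 10·log₁₀(1.090e+10/135) = 79.07 dB.

79 dB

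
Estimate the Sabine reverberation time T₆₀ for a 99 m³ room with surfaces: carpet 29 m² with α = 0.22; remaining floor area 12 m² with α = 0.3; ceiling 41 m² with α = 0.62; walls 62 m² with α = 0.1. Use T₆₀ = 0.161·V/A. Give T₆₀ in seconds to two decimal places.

0.38 s

Summing Sᵢαᵢ: 29·0.22 + 12·0.3 + 41·0.62 + 62·0.1 = 41.60 m².
T₆₀ = 0.161·V/A = 0.161·99/41.60 = 0.383 s.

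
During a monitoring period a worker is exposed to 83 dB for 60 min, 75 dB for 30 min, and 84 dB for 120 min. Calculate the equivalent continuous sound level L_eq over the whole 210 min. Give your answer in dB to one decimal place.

The energy average is taken in the linear domain: L_eq = 10·log₁₀[(Σ tᵢ·10^(Lᵢ/10))/T], T = 210 min.
Σ tᵢ·10^(Lᵢ/10) = 60·10^(83/10) + 30·10^(75/10) + 120·10^(84/10) = 4.306e+10.
L_eq = 10·log₁₀(4.306e+10/210) = 83.12 dB.

83.1 dB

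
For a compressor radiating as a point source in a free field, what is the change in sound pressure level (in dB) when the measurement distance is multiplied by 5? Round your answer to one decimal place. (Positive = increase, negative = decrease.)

Point-source spreading: ΔL = −20·log₁₀(r₂/r₁).
ΔL = −20·log₁₀(5) = -13.98 dB.

-14.0 dB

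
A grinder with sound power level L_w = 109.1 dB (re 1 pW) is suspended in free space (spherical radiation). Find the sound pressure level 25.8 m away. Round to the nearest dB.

70 dB

The power spreads over a sphere of area 4π·r², so L_p = L_w − 10·log₁₀(4π·r²).
4π·r² = 8365 m², 10·log₁₀ of that is 39.224 dB.
L_p = 109.1 − 39.224 = 69.88 dB.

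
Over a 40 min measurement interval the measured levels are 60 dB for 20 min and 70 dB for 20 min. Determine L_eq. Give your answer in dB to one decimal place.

67.4 dB

Weight each interval's intensity by its duration and average over T = 40 min:
Σ tᵢ·10^(Lᵢ/10) = 20·10^(60/10) + 20·10^(70/10) = 2.200e+08.
L_eq = 10·log₁₀(2.200e+08/40) = 67.40 dB.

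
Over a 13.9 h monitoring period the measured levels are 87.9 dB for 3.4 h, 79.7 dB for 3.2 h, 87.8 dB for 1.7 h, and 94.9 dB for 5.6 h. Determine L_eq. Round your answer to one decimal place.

91.7 dB

Weight each interval's intensity by its duration and average over T = 13.9 h:
Σ tᵢ·10^(Lᵢ/10) = 3.4·10^(87.9/10) + 3.2·10^(79.7/10) + 1.7·10^(87.8/10) + 5.6·10^(94.9/10) = 2.073e+10.
L_eq = 10·log₁₀(2.073e+10/13.9) = 91.73 dB.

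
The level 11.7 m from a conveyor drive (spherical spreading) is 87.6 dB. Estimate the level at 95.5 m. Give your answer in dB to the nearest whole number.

Point-source attenuation: ΔL = 20·log₁₀(r₂/r₁) = 20·log₁₀(95.5/11.7) = 18.236 dB.
L₂ = 87.6 − 20·log₁₀(95.5/11.7) = 87.6 − 18.236 = 69.36 dB.

69 dB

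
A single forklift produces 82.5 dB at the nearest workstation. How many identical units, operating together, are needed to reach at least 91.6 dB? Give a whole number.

Need L₁ + 10·log₁₀ N ≥ 91.6, i.e. log₁₀ N ≥ 0.91.
N ≥ 10^(9.1/10) = 8.128, so N = 9.

9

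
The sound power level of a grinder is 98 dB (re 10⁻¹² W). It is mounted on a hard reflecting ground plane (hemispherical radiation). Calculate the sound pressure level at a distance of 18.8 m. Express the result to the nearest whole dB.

65 dB

The power spreads over a hemisphere of area 2π·r², so L_p = L_w − 10·log₁₀(2π·r²).
2π·r² = 2221 m², 10·log₁₀ of that is 33.465 dB.
L_p = 98 − 33.465 = 64.54 dB.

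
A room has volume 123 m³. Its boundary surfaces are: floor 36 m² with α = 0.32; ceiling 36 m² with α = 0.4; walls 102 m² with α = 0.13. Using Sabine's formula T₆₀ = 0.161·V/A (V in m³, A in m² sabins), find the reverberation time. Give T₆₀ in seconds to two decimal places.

Total absorption A = 36·0.32 + 36·0.4 + 102·0.13 = 39.18 m² sabins.
T₆₀ = 0.161 × 123 / 39.18 = 0.505 s.

0.51 s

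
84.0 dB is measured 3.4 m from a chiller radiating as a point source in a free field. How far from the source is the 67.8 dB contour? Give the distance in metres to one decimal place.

The 16.2 dB drop corresponds to a distance ratio of 10^(16.2/20) for a point source.
r₂ = 3.4·10^((84.0−67.8)/20) = 3.4·10^(16.2/20) = 21.95 m.

22.0 m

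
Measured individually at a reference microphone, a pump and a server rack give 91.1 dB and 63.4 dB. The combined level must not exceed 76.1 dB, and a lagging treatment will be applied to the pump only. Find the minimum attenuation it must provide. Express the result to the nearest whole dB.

Everything except the pump sums to 10^(63.4/10) = 2.188e+06 in linear terms, 63.40 dB.
To meet 76.1 dB overall, the treated pump may contribute at most 10^(76.1/10) − 2.188e+06 = 3.855e+07, i.e. 75.86 dB.
Required insertion loss = 91.1 − 75.86 = 15.24 dB.

15 dB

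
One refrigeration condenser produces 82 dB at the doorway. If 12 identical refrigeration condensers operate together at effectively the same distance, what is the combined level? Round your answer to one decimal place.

With 12 equal, uncorrelated contributions the intensity is 12× that of one unit, giving a rise of 10·log₁₀ 12.
L_total = 82 + 10·log₁₀(12) = 82 + 10.792 = 92.79 dB.

92.8 dB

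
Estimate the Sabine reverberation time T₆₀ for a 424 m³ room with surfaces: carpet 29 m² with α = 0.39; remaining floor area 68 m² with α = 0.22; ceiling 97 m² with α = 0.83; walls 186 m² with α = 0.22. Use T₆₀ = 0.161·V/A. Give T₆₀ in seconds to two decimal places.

0.46 s

Summing Sᵢαᵢ: 29·0.39 + 68·0.22 + 97·0.83 + 186·0.22 = 147.70 m².
T₆₀ = 0.161·V/A = 0.161·424/147.70 = 0.462 s.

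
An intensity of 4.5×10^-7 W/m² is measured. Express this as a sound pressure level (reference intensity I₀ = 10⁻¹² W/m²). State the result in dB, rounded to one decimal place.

56.5 dB

I/I₀ = 4.5×10^-7/10⁻¹² = 4.5×10^5, and L = 10·log₁₀(I/I₀).
L = 10·(0.6532 + 5) = 56.53 dB.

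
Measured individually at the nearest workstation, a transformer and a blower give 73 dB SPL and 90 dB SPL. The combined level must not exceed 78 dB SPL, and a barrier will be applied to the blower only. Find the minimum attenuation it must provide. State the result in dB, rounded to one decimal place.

13.7 dB

Fixed contribution from the other source: Σ 10^(L/10) = 10^(73/10) = 1.995e+07 (73.00 dB SPL).
To meet 78 dB SPL overall, the treated blower may contribute at most 10^(78/10) − 1.995e+07 = 4.314e+07, i.e. 76.35 dB SPL.
So the blower must be reduced from 90 to 76.35 dB SPL: IL = 13.65 dB.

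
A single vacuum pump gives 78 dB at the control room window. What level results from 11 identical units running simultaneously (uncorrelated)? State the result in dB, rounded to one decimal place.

N identical incoherent sources raise the level by 10·log₁₀ N.
L_total = 78 + 10·log₁₀(11) = 78 + 10.414 = 88.41 dB.

88.4 dB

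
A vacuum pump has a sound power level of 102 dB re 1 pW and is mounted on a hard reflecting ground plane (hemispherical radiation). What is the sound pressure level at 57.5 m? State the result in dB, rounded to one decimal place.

The power spreads over a hemisphere of area 2π·r², so L_p = L_w − 10·log₁₀(2π·r²).
2π·r² = 2.077e+04 m², 10·log₁₀ of that is 43.175 dB.
L_p = 102 − 43.175 = 58.82 dB.

58.8 dB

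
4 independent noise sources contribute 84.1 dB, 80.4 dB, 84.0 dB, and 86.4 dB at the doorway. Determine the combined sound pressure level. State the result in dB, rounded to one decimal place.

90.2 dB

Incoherent sources combine by intensity addition: L_total = 10·log₁₀(Σ 10^(L_i/10)).
Σ 10^(L/10) = 10^(84.1/10) + 10^(80.4/10) + 10^(84.0/10) + 10^(86.4/10) = 1.054e+09.
L_total = 10·log₁₀(1.054e+09) = 90.23 dB.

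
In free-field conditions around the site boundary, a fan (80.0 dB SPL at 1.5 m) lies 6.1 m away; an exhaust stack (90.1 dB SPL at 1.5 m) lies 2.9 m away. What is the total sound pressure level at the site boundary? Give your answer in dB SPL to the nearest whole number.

84 dB SPL

First find each source's level at the receiver (point-source: −20·log₁₀(r/r_ref)), then combine on an intensity basis.
fan: 80.0 − 20·log₁₀(6.1/1.5) = 80.0 − 12.18 = 67.82 dB SPL.
exhaust stack: 90.1 − 20·log₁₀(2.9/1.5) = 90.1 − 5.73 = 84.37 dB SPL.
Σ 10^(L/10) = 2.798e+08 → L_total = 10·log₁₀(2.798e+08) = 84.47 dB SPL.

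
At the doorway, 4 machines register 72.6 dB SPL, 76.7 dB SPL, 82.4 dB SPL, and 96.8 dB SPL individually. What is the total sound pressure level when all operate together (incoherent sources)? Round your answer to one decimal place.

For uncorrelated sources the intensities add, so convert each level to linear form, sum, and take 10·log₁₀ of the total.
Σ 10^(L/10) = 10^(72.6/10) + 10^(76.7/10) + 10^(82.4/10) + 10^(96.8/10) = 5.025e+09.
L_total = 10·log₁₀(5.025e+09) = 97.01 dB SPL.

97.0 dB SPL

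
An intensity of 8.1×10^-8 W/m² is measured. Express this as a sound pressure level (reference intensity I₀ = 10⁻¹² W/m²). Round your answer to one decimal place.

49.1 dB

I/I₀ = 8.1×10^-8/10⁻¹² = 8.1×10^4, and L = 10·log₁₀(I/I₀).
L = 10·(0.9085 + 4) = 49.08 dB.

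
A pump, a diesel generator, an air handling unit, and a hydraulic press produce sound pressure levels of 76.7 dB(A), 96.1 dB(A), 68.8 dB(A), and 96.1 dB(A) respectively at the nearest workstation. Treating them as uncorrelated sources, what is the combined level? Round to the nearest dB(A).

For uncorrelated sources the intensities add, so convert each level to linear form, sum, and take 10·log₁₀ of the total.
Σ 10^(L/10) = 10^(76.7/10) + 10^(96.1/10) + 10^(68.8/10) + 10^(96.1/10) = 8.202e+09.
L_total = 10·log₁₀(8.202e+09) = 99.14 dB(A).

99 dB(A)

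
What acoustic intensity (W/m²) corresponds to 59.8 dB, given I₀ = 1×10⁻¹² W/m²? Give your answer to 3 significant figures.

9.55e-07 W/m²

I = I₀·10^(L/10) = 10⁻¹² × 10^(59.8/10) = 10^(-6.020).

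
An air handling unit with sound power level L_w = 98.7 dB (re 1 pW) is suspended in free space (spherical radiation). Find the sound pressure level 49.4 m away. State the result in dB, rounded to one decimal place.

53.8 dB

Free-field spherical radiation: L_p = L_w − 10·log₁₀(4π·r²), r = 49.4 m.
4π·r² = 3.067e+04 m², 10·log₁₀ of that is 44.867 dB.
L_p = 98.7 − 44.867 = 53.83 dB.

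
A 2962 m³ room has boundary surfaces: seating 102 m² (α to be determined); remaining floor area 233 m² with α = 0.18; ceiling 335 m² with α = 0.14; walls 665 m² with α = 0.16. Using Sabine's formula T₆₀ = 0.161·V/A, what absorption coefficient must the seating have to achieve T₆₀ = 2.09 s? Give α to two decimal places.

Required total absorption A = 0.161·2962/2.09 = 228.17 m².
Absorption from the other surfaces = 233·0.18 + 335·0.14 + 665·0.16 = 195.24 m², so the seating must supply 32.93 m² over 102 m².
α = 32.93/102 = 0.323.

0.32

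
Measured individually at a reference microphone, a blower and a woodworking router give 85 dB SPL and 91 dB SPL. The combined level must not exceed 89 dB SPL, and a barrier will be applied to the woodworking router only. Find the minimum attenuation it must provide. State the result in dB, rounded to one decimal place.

4.2 dB

The untreated sources together contribute 10^(85/10) = 3.162e+08, i.e. 85.00 dB SPL.
The limit corresponds to 10^(89/10) = 7.943e+08; subtracting the fixed part leaves 4.781e+08 for the woodworking router, i.e. 86.80 dB SPL.
So the woodworking router must be reduced from 91 to 86.80 dB SPL: IL = 4.20 dB.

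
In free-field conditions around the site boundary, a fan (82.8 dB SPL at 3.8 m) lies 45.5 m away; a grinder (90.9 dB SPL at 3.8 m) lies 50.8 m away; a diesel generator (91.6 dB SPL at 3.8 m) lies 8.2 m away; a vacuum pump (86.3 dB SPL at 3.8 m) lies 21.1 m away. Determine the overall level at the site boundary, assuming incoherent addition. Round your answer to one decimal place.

85.2 dB SPL

Apply inverse-square spreading to bring every level to the receiver, then sum 10^(L/10).
fan: 82.8 − 20·log₁₀(45.5/3.8) = 82.8 − 21.56 = 61.24 dB SPL.
grinder: 90.9 − 20·log₁₀(50.8/3.8) = 90.9 − 22.52 = 68.38 dB SPL.
diesel generator: 91.6 − 20·log₁₀(8.2/3.8) = 91.6 − 6.68 = 84.92 dB SPL.
vacuum pump: 86.3 − 20·log₁₀(21.1/3.8) = 86.3 − 14.89 = 71.41 dB SPL.
Σ 10^(L/10) = 3.325e+08 → L_total = 10·log₁₀(3.325e+08) = 85.22 dB SPL.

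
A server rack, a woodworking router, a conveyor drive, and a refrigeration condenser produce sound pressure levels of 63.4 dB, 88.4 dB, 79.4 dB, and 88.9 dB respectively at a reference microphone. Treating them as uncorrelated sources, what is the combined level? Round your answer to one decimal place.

91.9 dB

For uncorrelated sources the intensities add, so convert each level to linear form, sum, and take 10·log₁₀ of the total.
Σ 10^(L/10) = 10^(63.4/10) + 10^(88.4/10) + 10^(79.4/10) + 10^(88.9/10) = 1.557e+09.
L_total = 10·log₁₀(1.557e+09) = 91.92 dB.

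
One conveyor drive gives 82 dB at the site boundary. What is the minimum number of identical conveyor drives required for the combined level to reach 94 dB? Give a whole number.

16

N identical sources give L₁ + 10·log₁₀ N, so require 10·log₁₀ N ≥ 94 − 82 = 12.0 dB.
N ≥ 10^(12.0/10) = 15.849, so N = 16.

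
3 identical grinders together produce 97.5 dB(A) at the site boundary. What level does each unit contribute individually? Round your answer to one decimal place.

Dividing the total intensity by 3 lowers the level by 10·log₁₀ 3 = 4.771 dB: L₁ = 97.5 − 4.771.

92.7 dB(A)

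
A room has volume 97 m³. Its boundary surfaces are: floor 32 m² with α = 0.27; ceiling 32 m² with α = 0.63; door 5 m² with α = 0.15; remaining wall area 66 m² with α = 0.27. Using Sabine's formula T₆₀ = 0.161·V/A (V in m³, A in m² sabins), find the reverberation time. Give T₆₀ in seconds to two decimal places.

0.33 s

Total absorption A = 32·0.27 + 32·0.63 + 5·0.15 + 66·0.27 = 47.37 m² sabins.
T₆₀ = 0.161 × 97 / 47.37 = 0.330 s.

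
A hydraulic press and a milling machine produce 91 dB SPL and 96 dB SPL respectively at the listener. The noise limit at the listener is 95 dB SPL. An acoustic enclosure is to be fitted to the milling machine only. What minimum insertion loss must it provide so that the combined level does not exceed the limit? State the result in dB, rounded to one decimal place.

The untreated sources together contribute 10^(91/10) = 1.259e+09, i.e. 91.00 dB SPL.
The limit corresponds to 10^(95/10) = 3.162e+09; subtracting the fixed part leaves 1.903e+09 for the milling machine, i.e. 92.80 dB SPL.
Required insertion loss = 96 − 92.80 = 3.20 dB.

3.2 dB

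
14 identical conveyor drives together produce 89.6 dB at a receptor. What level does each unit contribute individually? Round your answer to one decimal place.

Dividing the total intensity by 14 lowers the level by 10·log₁₀ 14 = 11.461 dB: L₁ = 89.6 − 11.461.

78.1 dB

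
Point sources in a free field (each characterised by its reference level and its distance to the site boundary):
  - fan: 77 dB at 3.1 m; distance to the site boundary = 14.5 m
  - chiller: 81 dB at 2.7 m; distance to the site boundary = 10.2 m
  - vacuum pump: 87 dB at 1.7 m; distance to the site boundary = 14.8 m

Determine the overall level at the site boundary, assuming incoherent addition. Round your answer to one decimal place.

Apply inverse-square spreading to bring every level to the receiver, then sum 10^(L/10).
fan: 77 − 20·log₁₀(14.5/3.1) = 77 − 13.40 = 63.60 dB.
chiller: 81 − 20·log₁₀(10.2/2.7) = 81 − 11.54 = 69.46 dB.
vacuum pump: 87 − 20·log₁₀(14.8/1.7) = 87 − 18.80 = 68.20 dB.
Σ 10^(L/10) = 1.772e+07 → L_total = 10·log₁₀(1.772e+07) = 72.49 dB.

72.5 dB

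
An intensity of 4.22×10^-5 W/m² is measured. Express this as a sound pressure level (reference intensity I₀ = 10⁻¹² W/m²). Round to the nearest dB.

76 dB

L = 10·log₁₀(I/I₀) = 10·log₁₀(4.22×10^-5/10⁻¹²) = 10·log₁₀(4.22×10^7).
L = 10·(0.6253 + 7) = 76.25 dB.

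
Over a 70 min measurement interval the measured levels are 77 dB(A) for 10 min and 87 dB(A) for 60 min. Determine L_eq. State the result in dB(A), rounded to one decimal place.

86.4 dB(A)

The energy average is taken in the linear domain: L_eq = 10·log₁₀[(Σ tᵢ·10^(Lᵢ/10))/T], T = 70 min.
Σ tᵢ·10^(Lᵢ/10) = 10·10^(77/10) + 60·10^(87/10) = 3.057e+10.
L_eq = 10·log₁₀(3.057e+10/70) = 86.40 dB(A).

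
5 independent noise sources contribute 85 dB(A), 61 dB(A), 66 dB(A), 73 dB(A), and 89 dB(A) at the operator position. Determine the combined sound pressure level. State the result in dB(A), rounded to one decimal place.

90.6 dB(A)

For uncorrelated sources the intensities add, so convert each level to linear form, sum, and take 10·log₁₀ of the total.
Σ 10^(L/10) = 10^(85/10) + 10^(61/10) + 10^(66/10) + 10^(73/10) + 10^(89/10) = 1.136e+09.
L_total = 10·log₁₀(1.136e+09) = 90.55 dB(A).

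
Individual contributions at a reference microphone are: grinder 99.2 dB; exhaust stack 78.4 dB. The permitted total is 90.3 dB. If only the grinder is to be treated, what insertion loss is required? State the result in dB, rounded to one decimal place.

9.2 dB

Everything except the grinder sums to 10^(78.4/10) = 6.918e+07 in linear terms, 78.40 dB.
The limit corresponds to 10^(90.3/10) = 1.072e+09; subtracting the fixed part leaves 1.002e+09 for the grinder, i.e. 90.01 dB.
Required insertion loss = 99.2 − 90.01 = 9.19 dB.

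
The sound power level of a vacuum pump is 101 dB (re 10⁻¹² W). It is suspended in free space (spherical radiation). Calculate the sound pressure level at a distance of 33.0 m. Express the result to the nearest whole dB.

60 dB

The power spreads over a sphere of area 4π·r², so L_p = L_w − 10·log₁₀(4π·r²).
4π·r² = 1.368e+04 m², 10·log₁₀ of that is 41.362 dB.
L_p = 101 − 41.362 = 59.64 dB.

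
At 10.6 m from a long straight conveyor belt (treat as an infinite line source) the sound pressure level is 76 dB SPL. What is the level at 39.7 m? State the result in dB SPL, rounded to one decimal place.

Cylindrical spreading from a line source gives a 10·log₁₀(r₂/r₁) drop.
L₂ = 76 − 10·log₁₀(39.7/10.6) = 76 − 5.735 = 70.27 dB SPL.

70.3 dB SPL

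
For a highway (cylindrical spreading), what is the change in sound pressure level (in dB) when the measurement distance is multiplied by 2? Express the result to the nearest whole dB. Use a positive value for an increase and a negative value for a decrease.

-3 dB

Line-source spreading: ΔL = −10·log₁₀(r₂/r₁).
ΔL = −10·log₁₀(2) = -3.01 dB.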